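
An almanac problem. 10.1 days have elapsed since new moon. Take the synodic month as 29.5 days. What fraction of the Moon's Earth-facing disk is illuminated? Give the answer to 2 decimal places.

0.77

Phase angle: θ = 360°·(10.1 d)/(29.5 d) = 123.3°.
cos 123.3° = (-0.548), so f = (1 − (-0.548))/2 = 0.774.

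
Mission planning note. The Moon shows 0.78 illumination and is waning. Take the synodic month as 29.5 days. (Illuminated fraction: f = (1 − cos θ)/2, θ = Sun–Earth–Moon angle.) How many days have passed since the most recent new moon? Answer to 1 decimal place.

From f = (1 − cos θ)/2: cos θ = 1 − 2×0.78 = -0.560; arccos → 124.1°.
Waning ⇒ past full, so θ = 360° − 124.1° = 235.9°.
At 360°/29.5 d per day, 235.9° corresponds to 19.33 days.

19.3 days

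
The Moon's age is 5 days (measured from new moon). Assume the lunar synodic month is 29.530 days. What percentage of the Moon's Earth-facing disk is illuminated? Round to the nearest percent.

The Moon has covered 5/29.530 of its cycle, so θ ≈ 360° × 5/29.530 = 61.0°.
With cos θ = 0.485, the lit fraction is (1 − 0.485)/2 ≈ 0.257, so 26%.

26%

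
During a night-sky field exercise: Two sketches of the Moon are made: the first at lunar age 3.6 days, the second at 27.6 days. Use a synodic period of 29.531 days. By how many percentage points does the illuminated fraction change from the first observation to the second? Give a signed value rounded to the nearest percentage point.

-10 pp

First observation: θ = 360°·3.6/29.531 = 43.9°, so f = 0.140.
Second observation: θ = 336.5°, f = 0.042.
Δf = 0.042 − 0.140 = -0.098, i.e. -10 pp.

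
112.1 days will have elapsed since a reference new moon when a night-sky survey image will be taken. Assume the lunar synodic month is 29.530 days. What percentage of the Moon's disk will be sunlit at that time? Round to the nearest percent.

36%

112.1 d spans 3 complete synodic months (3 × 29.530 = 88.59 d) plus 23.51 d.
Elongation θ = 360° × 23.51/29.530 ≈ 286.6°.
With cos θ = 0.286, the lit fraction is (1 − 0.286)/2 ≈ 0.357, so 36%.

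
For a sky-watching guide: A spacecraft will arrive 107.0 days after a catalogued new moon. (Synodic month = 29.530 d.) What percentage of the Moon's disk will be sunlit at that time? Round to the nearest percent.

86%

107.0/29.530 = 3.623 lunations, so 3 complete cycles and 18.41 d into the next.
The Moon has covered 18.41/29.530 of its cycle, so θ ≈ 360° × 18.41/29.530 = 224.4°.
With cos θ = (-0.714), the lit fraction is (1 − (-0.714))/2 ≈ 0.857, so 86%.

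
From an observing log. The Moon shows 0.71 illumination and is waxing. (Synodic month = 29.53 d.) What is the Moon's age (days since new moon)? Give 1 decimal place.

9.4 days

From f = (1 − cos θ)/2: cos θ = 1 − 2×0.71 = -0.420; arccos → 114.8°.
Before full moon the principal value applies: θ = 114.8°.
Age = 29.53 × 114.8°/360° ≈ 9.42 days.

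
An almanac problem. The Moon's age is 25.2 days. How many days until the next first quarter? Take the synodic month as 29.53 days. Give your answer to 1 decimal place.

11.7 days

First quarter is 0.25 of the way through the cycle: age 0.25 × 29.53 = 7.383 d.
This lunation's first quarter (7.383 d) has passed, so add one period: 36.913 − 25.2 = 11.713 days.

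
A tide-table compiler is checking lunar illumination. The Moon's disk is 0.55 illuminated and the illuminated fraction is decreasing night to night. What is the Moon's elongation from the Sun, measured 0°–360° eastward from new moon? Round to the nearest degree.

264°

From f = (1 − cos θ)/2: cos θ = 1 − 2×0.55 = -0.100; arccos → 95.7°.
Since the Moon is past full (waning), take the reflex angle: θ = 360° − 95.7° = 264.3°.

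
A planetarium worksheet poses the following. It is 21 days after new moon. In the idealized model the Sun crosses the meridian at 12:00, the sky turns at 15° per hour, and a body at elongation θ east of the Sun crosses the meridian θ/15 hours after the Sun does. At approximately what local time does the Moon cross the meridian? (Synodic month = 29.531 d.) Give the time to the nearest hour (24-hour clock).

The Moon has covered 21/29.531 of its cycle, so θ ≈ 360° × 21/29.531 = 256.0°.
The Moon trails the Sun by θ/15 = 256.0/15 ≈ 17.07 hours.
12:00 + 17.07 h ≈ 05:04 → 05:00 to the nearest hour.

05:00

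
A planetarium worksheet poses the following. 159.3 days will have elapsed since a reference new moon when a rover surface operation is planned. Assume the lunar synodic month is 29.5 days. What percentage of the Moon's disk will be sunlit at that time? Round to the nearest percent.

90%

Reduce mod P: 159.3 − 5×29.5 = 11.80 d into the current lunation.
The Moon has covered 11.80/29.5 of its cycle, so θ ≈ 360° × 11.80/29.5 = 144.0°.
cos 144.0° = (-0.809), so f = (1 − (-0.809))/2 = 0.905, so 90%.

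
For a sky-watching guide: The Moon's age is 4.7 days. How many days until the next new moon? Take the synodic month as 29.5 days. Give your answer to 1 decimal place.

The next new moon completes the synodic month: 29.5 − 4.7 = 24.800 days.

24.8 days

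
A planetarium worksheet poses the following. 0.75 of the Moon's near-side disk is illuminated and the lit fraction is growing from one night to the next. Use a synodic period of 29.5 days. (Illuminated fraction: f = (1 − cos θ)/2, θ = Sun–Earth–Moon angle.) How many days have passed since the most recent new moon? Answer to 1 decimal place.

cos θ = 1 − 2f = -0.500, giving a principal value of 120.0°.
Waxing ⇒ before full, so θ = 120.0°.
Age = 29.5 × 120.0°/360° ≈ 9.83 days.

9.8 days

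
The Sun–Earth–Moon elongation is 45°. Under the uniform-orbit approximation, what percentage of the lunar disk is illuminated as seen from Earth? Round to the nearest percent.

15%

f = (1 − cos 45°)/2 = (1 − 0.707)/2 ≈ 0.146, i.e. 15%.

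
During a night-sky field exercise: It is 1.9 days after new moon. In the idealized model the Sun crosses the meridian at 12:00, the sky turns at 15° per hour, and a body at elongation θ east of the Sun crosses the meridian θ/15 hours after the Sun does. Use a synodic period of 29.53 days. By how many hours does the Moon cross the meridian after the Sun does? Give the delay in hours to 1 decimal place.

Phase angle: θ = 360°·(1.9 d)/(29.53 d) = 23.2°.
At 15° of sky rotation per hour, 23.2° corresponds to a 1.54 h lag.
So the Moon crosses the meridian 1.54 h after the Sun.

1.5 h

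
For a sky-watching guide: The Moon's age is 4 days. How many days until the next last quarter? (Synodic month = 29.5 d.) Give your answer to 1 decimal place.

18.1 days

Last quarter occurs at elongation 270°, i.e. at age 29.5 × 270/360 = 22.125 d.
That is 22.125 − 4 = 18.125 days ahead.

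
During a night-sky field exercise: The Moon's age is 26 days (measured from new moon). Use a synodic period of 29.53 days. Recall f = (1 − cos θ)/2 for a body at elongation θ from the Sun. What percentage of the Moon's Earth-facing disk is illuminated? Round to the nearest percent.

The Moon has covered 26/29.53 of its cycle, so θ ≈ 360° × 26/29.53 = 317.0°.
Illuminated fraction = (1 − cos 317.0°)/2 = (1 − 0.731)/2 ≈ 0.135, so 13%.

13%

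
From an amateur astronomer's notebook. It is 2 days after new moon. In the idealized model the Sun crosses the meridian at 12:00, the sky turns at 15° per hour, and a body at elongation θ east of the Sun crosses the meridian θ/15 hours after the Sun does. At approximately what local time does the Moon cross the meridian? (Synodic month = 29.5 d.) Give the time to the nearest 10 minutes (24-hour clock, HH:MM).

13:40

Elongation θ = 360° × 2/29.5 ≈ 24.4°.
The Moon trails the Sun by θ/15 = 24.4/15 ≈ 1.63 hours.
12:00 + 1.627 h ≈ 13:38 → 13:40 to the nearest ten minutes.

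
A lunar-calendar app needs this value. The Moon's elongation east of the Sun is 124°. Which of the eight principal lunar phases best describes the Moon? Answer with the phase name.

124° lies in the waxing gibbous sector of the 8-phase cycle.

waxing gibbous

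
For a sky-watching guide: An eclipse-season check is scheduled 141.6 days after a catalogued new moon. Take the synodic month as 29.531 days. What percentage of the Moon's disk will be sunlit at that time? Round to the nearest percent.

36%

Reduce mod P: 141.6 − 4×29.531 = 23.48 d into the current lunation.
The Moon has covered 23.48/29.531 of its cycle, so θ ≈ 360° × 23.48/29.531 = 286.2°.
cos 286.2° = 0.279, so f = (1 − 0.279)/2 = 0.361, so 36%.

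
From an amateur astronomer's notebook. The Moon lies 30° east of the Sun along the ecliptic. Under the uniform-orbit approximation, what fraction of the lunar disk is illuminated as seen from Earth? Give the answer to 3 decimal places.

0.067

Half-versine of 30°: (1 − 0.866)/2 = 0.067.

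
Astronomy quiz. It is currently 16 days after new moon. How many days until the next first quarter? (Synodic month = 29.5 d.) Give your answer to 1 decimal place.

First quarter is 0.25 of the way through the cycle: age 0.25 × 29.5 = 7.375 d.
This lunation's first quarter (7.375 d) has passed, so add one period: 36.875 − 16 = 20.875 days.

20.9 days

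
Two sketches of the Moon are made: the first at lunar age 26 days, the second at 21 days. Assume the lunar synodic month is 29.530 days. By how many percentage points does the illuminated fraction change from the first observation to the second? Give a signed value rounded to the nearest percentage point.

First observation: θ = 360°·26/29.530 = 317.0°, so f = 0.135.
Second observation: θ = 256.0°, f = 0.621.
Δf = 0.621 − 0.135 = +0.486, i.e. +49 pp.

+49 pp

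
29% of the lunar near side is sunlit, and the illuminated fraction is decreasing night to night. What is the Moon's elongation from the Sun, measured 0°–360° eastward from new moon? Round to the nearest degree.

From f = (1 − cos θ)/2: cos θ = 1 − 2×0.29 = 0.420; arccos → 65.2°.
Since the Moon is past full (waning), take the reflex angle: θ = 360° − 65.2° = 294.8°.

295°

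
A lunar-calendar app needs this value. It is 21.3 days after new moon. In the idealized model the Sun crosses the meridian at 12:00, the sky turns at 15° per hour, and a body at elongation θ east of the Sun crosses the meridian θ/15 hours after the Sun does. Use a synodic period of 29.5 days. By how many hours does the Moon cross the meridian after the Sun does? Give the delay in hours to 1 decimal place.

17.3 h

Elongation θ = 360° × 21.3/29.5 ≈ 259.9°.
At 15° of sky rotation per hour, 259.9° corresponds to a 17.33 h lag.
So the Moon crosses the meridian 17.33 h after the Sun.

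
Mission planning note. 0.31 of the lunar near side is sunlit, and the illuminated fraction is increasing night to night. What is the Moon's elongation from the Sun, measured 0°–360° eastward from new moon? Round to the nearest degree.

cos θ = 1 − 2f = 0.380, giving a principal value of 67.7°.
The Moon is waxing (0°–180°), so θ = 67.7° directly.

68°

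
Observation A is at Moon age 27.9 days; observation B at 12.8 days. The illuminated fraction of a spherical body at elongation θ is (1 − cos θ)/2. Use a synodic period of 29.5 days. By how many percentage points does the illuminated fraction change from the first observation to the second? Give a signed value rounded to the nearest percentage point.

First observation: θ = 360°·27.9/29.5 = 340.5°, so f = 0.029.
Second observation: θ = 156.2°, f = 0.957.
Δf = 0.957 − 0.029 = +0.929, i.e. +93 pp.

+93 pp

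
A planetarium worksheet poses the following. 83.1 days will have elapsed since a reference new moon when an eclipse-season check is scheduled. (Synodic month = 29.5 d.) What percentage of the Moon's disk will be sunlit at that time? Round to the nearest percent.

30%

Reduce mod P: 83.1 − 2×29.5 = 24.10 d into the current lunation.
The Moon has covered 24.10/29.5 of its cycle, so θ ≈ 360° × 24.10/29.5 = 294.1°.
With cos θ = 0.408, the lit fraction is (1 − 0.408)/2 ≈ 0.296, so 30%.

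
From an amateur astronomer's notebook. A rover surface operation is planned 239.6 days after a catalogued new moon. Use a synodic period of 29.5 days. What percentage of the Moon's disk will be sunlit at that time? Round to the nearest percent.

239.6 d spans 8 complete synodic months (8 × 29.5 = 236.00 d) plus 3.60 d.
Elongation θ = 360° × 3.60/29.5 ≈ 43.9°.
With cos θ = 0.720, the lit fraction is (1 − 0.720)/2 ≈ 0.140, so 14%.

14%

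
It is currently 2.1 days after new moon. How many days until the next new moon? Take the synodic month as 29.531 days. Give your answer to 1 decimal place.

One full lunation from the last new moon is 29.531 d; remaining = 29.531 − 2.1 = 27.431 d.

27.4 days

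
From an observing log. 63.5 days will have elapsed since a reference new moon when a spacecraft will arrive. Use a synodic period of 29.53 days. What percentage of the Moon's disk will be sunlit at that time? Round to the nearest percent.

63.5 d spans 2 complete synodic months (2 × 29.53 = 59.06 d) plus 4.44 d.
The Moon has covered 4.44/29.53 of its cycle, so θ ≈ 360° × 4.44/29.53 = 54.1°.
Illuminated fraction = (1 − cos 54.1°)/2 = (1 − 0.586)/2 ≈ 0.207, so 21%.

21%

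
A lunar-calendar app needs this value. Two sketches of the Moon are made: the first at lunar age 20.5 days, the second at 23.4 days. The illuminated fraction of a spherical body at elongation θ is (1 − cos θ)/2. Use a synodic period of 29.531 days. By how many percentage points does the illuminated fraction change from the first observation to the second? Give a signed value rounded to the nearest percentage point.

-30 pp

First observation: θ = 360°·20.5/29.531 = 249.9°, so f = 0.672.
Second observation: θ = 285.3°, f = 0.368.
Δf = 0.368 − 0.672 = -0.303, i.e. -30 pp.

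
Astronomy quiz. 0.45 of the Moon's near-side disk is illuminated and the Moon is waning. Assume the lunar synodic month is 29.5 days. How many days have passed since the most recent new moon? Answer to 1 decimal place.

22.6 days

From f = (1 − cos θ)/2: cos θ = 1 − 2×0.45 = 0.100; arccos → 84.3°.
Since the Moon is past full (waning), take the reflex angle: θ = 360° − 84.3° = 275.7°.
Age = 29.5 × 275.7°/360° ≈ 22.60 days.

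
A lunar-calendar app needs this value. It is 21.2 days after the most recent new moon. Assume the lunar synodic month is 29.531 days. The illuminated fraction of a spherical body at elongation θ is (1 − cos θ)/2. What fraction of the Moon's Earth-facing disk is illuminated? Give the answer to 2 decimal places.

The Moon has covered 21.2/29.531 of its cycle, so θ ≈ 360° × 21.2/29.531 = 258.4°.
With cos θ = (-0.200), the lit fraction is (1 − (-0.200))/2 ≈ 0.600.

0.60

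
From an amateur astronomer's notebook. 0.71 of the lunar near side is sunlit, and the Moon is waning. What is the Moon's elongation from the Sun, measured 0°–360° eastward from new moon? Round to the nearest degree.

245°

From f = (1 − cos θ)/2: cos θ = 1 − 2×0.71 = -0.420; arccos → 114.8°.
A waning Moon lies in 180°–360°, so θ = 360° − 114.8° = 245.2°.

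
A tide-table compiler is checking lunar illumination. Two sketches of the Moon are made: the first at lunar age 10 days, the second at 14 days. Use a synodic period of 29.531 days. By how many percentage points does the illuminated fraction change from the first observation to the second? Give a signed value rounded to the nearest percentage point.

First observation: θ = 360°·10/29.531 = 121.9°, so f = 0.764.
Second observation: θ = 170.7°, f = 0.993.
Δf = 0.993 − 0.764 = +0.229, i.e. +23 pp.

+23 percentage points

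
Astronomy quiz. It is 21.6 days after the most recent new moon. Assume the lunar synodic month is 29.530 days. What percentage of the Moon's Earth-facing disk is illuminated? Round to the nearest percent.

Phase angle: θ = 360°·(21.6 d)/(29.530 d) = 263.3°.
With cos θ = (-0.116), the lit fraction is (1 − (-0.116))/2 ≈ 0.558, so 56%.

56%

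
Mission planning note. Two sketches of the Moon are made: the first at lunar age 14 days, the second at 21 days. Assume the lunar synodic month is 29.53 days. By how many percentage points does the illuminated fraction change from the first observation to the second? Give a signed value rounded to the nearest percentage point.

First observation: θ = 360°·14/29.53 = 170.7°, so f = 0.993.
Second observation: θ = 256.0°, f = 0.621.
Δf = 0.621 − 0.993 = -0.373, i.e. -37 pp.

-37 pp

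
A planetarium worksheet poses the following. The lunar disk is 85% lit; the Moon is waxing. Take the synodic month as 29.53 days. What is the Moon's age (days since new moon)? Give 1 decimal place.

Invert f = (1 − cos θ)/2 to get cos θ = 1 − 2(0.85) = -0.700, hence θ₀ = arccos -0.700 = 134.4°.
Waxing ⇒ before full, so θ = 134.4°.
Age = 29.53 × 134.4°/360° ≈ 11.03 days.

11.0 days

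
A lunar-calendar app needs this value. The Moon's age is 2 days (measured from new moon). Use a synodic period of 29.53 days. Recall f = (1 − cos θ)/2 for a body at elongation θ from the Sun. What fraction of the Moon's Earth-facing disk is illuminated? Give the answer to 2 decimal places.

The Moon has covered 2/29.53 of its cycle, so θ ≈ 360° × 2/29.53 = 24.4°.
cos 24.4° = 0.911, so f = (1 − 0.911)/2 = 0.045.

0.04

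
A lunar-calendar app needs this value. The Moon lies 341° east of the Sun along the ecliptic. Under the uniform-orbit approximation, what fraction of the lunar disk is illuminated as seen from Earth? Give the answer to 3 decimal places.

0.027

cos 341° = 0.946, so f = (1 − 0.946)/2 = 0.027.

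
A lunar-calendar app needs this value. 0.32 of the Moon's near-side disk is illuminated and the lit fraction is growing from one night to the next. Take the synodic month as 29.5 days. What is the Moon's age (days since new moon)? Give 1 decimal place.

Invert f = (1 − cos θ)/2 to get cos θ = 1 − 2(0.32) = 0.360, hence θ₀ = arccos 0.360 = 68.9°.
Before full moon the principal value applies: θ = 68.9°.
Age = 29.5 × 68.9°/360° ≈ 5.65 days.

5.6 days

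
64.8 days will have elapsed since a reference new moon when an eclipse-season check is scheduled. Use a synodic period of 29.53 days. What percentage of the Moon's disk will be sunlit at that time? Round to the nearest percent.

33%

Reduce mod P: 64.8 − 2×29.53 = 5.74 d into the current lunation.
The Moon has covered 5.74/29.53 of its cycle, so θ ≈ 360° × 5.74/29.53 = 70.0°.
Illuminated fraction = (1 − cos 70.0°)/2 = (1 − 0.342)/2 ≈ 0.329, so 33%.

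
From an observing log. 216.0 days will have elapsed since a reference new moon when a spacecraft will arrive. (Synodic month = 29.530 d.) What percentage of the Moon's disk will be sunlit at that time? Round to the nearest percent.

70%

216.0 d spans 7 complete synodic months (7 × 29.530 = 206.71 d) plus 9.29 d.
Phase angle: θ = 360°·(9.29 d)/(29.530 d) = 113.3°.
With cos θ = (-0.395), the lit fraction is (1 − (-0.395))/2 ≈ 0.697, so 70%.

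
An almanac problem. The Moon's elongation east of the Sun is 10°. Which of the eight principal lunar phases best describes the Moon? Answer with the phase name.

10° lies in the new moon sector of the 8-phase cycle.

new moon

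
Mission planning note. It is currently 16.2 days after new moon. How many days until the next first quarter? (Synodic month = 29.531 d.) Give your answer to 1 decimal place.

20.7 days

First quarter is 0.25 of the way through the cycle: age 0.25 × 29.531 = 7.383 d.
This lunation's first quarter (7.383 d) has passed, so add one period: 36.914 − 16.2 = 20.714 days.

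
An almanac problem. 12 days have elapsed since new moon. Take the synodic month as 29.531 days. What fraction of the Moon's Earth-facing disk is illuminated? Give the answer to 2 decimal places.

The Moon has covered 12/29.531 of its cycle, so θ ≈ 360° × 12/29.531 = 146.3°.
With cos θ = (-0.832), the lit fraction is (1 − (-0.832))/2 ≈ 0.916.

0.92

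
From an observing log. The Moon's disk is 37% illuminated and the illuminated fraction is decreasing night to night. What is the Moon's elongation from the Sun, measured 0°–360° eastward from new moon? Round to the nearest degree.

285°

cos θ = 1 − 2f = 0.260, giving a principal value of 74.9°.
A waning Moon lies in 180°–360°, so θ = 360° − 74.9° = 285.1°.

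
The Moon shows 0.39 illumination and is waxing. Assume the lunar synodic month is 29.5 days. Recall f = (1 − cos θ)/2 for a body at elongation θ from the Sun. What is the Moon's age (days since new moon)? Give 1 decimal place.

cos θ = 1 − 2f = 0.220, giving a principal value of 77.3°.
Before full moon the principal value applies: θ = 77.3°.
That fraction of the synodic month is 77.3/360 × 29.5 d ≈ 6.33 d.

6.3 days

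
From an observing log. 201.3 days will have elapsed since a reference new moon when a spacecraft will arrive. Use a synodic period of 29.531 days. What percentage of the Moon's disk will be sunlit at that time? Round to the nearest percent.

201.3 d spans 6 complete synodic months (6 × 29.531 = 177.19 d) plus 24.11 d.
The Moon has covered 24.11/29.531 of its cycle, so θ ≈ 360° × 24.11/29.531 = 294.0°.
With cos θ = 0.406, the lit fraction is (1 − 0.406)/2 ≈ 0.297, so 30%.

30%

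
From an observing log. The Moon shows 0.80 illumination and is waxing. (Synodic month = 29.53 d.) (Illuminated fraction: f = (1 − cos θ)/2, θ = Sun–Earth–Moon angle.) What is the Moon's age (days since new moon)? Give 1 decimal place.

10.4 days

cos θ = 1 − 2f = -0.600, giving a principal value of 126.9°.
The Moon is waxing (0°–180°), so θ = 126.9° directly.
At 360°/29.53 d per day, 126.9° corresponds to 10.41 days.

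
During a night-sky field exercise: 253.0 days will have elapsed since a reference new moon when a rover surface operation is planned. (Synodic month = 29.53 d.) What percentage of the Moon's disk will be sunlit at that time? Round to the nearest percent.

96%

Reduce mod P: 253.0 − 8×29.53 = 16.76 d into the current lunation.
Elongation θ = 360° × 16.76/29.53 ≈ 204.3°.
With cos θ = (-0.911), the lit fraction is (1 − (-0.911))/2 ≈ 0.956, so 96%.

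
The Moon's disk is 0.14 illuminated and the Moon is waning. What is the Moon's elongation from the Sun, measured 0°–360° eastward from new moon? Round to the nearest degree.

Invert f = (1 − cos θ)/2 to get cos θ = 1 − 2(0.14) = 0.720, hence θ₀ = arccos 0.720 = 43.9°.
Waning ⇒ past full, so θ = 360° − 43.9° = 316.1°.

316°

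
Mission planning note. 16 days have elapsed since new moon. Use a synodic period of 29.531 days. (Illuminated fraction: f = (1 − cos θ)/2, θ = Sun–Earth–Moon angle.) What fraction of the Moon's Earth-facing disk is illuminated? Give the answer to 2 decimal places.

0.98

Elongation θ = 360° × 16/29.531 ≈ 195.0°.
cos 195.0° = (-0.966), so f = (1 − (-0.966))/2 = 0.983.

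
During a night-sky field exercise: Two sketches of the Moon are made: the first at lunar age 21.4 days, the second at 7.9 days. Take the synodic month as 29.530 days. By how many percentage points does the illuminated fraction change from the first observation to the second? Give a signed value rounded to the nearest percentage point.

-2 percentage points

First observation: θ = 360°·21.4/29.530 = 260.9°, so f = 0.579.
Second observation: θ = 96.3°, f = 0.555.
Δf = 0.555 − 0.579 = -0.024, i.e. -2 pp.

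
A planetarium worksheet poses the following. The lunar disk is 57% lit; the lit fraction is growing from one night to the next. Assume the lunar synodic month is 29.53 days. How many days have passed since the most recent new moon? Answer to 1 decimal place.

From f = (1 − cos θ)/2: cos θ = 1 − 2×0.57 = -0.140; arccos → 98.0°.
Before full moon the principal value applies: θ = 98.0°.
That fraction of the synodic month is 98.0/360 × 29.53 d ≈ 8.04 d.

8.0 days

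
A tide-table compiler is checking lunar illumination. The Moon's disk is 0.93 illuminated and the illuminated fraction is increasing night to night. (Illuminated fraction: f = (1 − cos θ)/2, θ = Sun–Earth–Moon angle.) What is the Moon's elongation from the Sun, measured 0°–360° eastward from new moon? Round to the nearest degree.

149°

cos θ = 1 − 2f = -0.860, giving a principal value of 149.3°.
The Moon is waxing (0°–180°), so θ = 149.3° directly.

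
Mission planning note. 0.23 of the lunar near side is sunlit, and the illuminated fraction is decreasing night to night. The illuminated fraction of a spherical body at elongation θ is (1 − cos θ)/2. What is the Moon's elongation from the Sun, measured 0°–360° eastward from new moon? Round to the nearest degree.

cos θ = 1 − 2f = 0.540, giving a principal value of 57.3°.
A waning Moon lies in 180°–360°, so θ = 360° − 57.3° = 302.7°.

303°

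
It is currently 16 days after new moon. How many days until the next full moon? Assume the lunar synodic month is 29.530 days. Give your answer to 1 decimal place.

Full moon is 0.5 of the way through the cycle: age 0.5 × 29.530 = 14.765 d.
This lunation's full moon (14.765 d) has passed, so add one period: 44.295 − 16 = 28.295 days.

28.3 days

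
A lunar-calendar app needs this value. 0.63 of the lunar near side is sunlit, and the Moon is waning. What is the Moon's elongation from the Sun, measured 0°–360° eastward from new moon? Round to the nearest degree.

From f = (1 − cos θ)/2: cos θ = 1 − 2×0.63 = -0.260; arccos → 105.1°.
A waning Moon lies in 180°–360°, so θ = 360° − 105.1° = 254.9°.

255°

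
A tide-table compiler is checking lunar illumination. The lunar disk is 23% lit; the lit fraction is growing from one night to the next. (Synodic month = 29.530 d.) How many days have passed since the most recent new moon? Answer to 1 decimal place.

4.7 days

Invert f = (1 − cos θ)/2 to get cos θ = 1 − 2(0.23) = 0.540, hence θ₀ = arccos 0.540 = 57.3°.
Before full moon the principal value applies: θ = 57.3°.
At 360°/29.530 d per day, 57.3° corresponds to 4.70 days.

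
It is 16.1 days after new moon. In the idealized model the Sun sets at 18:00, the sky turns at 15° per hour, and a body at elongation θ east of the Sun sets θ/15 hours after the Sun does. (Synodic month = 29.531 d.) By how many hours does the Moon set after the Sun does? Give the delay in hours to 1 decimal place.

13.1 h

The Moon has covered 16.1/29.531 of its cycle, so θ ≈ 360° × 16.1/29.531 = 196.3°.
The Moon trails the Sun by θ/15 = 196.3/15 ≈ 13.08 hours.
So the Moon sets 13.08 h after the Sun.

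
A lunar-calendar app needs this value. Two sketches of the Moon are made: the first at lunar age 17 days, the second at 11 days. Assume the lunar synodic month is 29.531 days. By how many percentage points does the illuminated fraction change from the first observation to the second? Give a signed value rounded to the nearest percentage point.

First observation: θ = 360°·17/29.531 = 207.2°, so f = 0.945.
Second observation: θ = 134.1°, f = 0.848.
Δf = 0.848 − 0.945 = -0.097, i.e. -10 pp.

-10 pp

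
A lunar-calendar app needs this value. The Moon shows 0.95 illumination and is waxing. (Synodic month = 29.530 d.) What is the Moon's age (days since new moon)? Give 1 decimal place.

cos θ = 1 − 2f = -0.900, giving a principal value of 154.2°.
Before full moon the principal value applies: θ = 154.2°.
That fraction of the synodic month is 154.2/360 × 29.530 d ≈ 12.65 d.

12.6 days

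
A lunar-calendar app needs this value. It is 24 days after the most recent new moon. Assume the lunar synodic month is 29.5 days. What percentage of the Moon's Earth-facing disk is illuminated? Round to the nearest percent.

The Moon has covered 24/29.5 of its cycle, so θ ≈ 360° × 24/29.5 = 292.9°.
cos 292.9° = 0.389, so f = (1 − 0.389)/2 = 0.306, so 31%.

31%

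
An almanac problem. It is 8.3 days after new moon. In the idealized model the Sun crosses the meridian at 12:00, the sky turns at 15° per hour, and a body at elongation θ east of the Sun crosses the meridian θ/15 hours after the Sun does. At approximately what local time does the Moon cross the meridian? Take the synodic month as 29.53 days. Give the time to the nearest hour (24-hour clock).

Phase angle: θ = 360°·(8.3 d)/(29.53 d) = 101.2°.
The Moon trails the Sun by θ/15 = 101.2/15 ≈ 6.75 hours.
12:00 + 6.75 h ≈ 18:45 → 19:00 to the nearest hour.

19:00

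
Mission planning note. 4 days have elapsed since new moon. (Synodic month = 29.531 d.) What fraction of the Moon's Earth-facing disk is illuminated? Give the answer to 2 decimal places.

Phase angle: θ = 360°·(4 d)/(29.531 d) = 48.8°.
Illuminated fraction = (1 − cos 48.8°)/2 = (1 − 0.659)/2 ≈ 0.170.

0.17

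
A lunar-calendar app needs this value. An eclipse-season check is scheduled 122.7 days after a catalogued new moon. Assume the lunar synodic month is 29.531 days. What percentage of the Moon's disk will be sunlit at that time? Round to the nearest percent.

22%

Reduce mod P: 122.7 − 4×29.531 = 4.58 d into the current lunation.
Elongation θ = 360° × 4.58/29.531 ≈ 55.8°.
With cos θ = 0.562, the lit fraction is (1 − 0.562)/2 ≈ 0.219, so 22%.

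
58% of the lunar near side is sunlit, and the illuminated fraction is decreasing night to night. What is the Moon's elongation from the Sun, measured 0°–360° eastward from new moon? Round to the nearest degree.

Invert f = (1 − cos θ)/2 to get cos θ = 1 − 2(0.58) = -0.160, hence θ₀ = arccos -0.160 = 99.2°.
Waning ⇒ past full, so θ = 360° − 99.2° = 260.8°.

261°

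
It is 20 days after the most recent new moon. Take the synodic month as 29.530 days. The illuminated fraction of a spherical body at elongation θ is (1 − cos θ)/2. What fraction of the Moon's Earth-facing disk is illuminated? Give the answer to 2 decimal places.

Elongation θ = 360° × 20/29.530 ≈ 243.8°.
cos 243.8° = (-0.441), so f = (1 − (-0.441))/2 = 0.721.

0.72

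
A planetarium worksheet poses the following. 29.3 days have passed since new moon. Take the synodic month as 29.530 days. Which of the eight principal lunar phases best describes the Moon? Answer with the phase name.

θ ≈ 360° × 29.3/29.530 = 357°, which falls in the new moon sector.

new moon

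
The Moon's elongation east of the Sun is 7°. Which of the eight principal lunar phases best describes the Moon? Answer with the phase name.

7° lies in the new moon sector of the 8-phase cycle.

new moon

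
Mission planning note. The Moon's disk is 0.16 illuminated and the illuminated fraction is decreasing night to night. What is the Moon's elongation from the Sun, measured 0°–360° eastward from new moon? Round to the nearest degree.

313°

Invert f = (1 − cos θ)/2 to get cos θ = 1 − 2(0.16) = 0.680, hence θ₀ = arccos 0.680 = 47.2°.
A waning Moon lies in 180°–360°, so θ = 360° − 47.2° = 312.8°.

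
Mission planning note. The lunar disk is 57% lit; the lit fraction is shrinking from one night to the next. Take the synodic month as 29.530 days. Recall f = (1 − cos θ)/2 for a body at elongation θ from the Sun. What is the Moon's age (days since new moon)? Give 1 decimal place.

21.5 days

From f = (1 − cos θ)/2: cos θ = 1 − 2×0.57 = -0.140; arccos → 98.0°.
Since the Moon is past full (waning), take the reflex angle: θ = 360° − 98.0° = 262.0°.
Age = 29.530 × 262.0°/360° ≈ 21.49 days.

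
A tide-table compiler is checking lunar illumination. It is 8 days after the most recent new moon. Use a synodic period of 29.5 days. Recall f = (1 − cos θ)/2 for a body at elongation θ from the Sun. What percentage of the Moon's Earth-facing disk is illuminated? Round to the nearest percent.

Elongation θ = 360° × 8/29.5 ≈ 97.6°.
cos 97.6° = (-0.133), so f = (1 − (-0.133))/2 = 0.566, so 57%.

57%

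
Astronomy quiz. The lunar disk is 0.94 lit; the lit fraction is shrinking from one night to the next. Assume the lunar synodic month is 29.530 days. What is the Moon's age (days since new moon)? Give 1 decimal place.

From f = (1 − cos θ)/2: cos θ = 1 − 2×0.94 = -0.880; arccos → 151.6°.
A waning Moon lies in 180°–360°, so θ = 360° − 151.6° = 208.4°.
At 360°/29.530 d per day, 208.4° corresponds to 17.09 days.

17.1 days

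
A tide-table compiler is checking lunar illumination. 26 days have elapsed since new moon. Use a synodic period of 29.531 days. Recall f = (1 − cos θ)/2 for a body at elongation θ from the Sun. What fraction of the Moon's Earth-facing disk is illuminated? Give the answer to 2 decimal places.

0.13

Phase angle: θ = 360°·(26 d)/(29.531 d) = 317.0°.
With cos θ = 0.731, the lit fraction is (1 − 0.731)/2 ≈ 0.135.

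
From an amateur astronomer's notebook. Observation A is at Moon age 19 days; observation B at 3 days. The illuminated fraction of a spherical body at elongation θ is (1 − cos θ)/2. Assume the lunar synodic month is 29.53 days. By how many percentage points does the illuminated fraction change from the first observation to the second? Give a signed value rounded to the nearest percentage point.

θ₁ = 360° × 19/29.53 = 231.6°, f₁ = (1 − cos θ₁)/2 = 0.810.
θ₂ = 360° × 3/29.53 = 36.6°, f₂ = (1 − cos θ₂)/2 = 0.098.
Change = f₂ − f₁ = -0.712 → -71 percentage points.

-71 percentage points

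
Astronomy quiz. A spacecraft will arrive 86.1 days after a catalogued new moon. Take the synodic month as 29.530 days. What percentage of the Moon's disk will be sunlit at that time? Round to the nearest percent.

Reduce mod P: 86.1 − 2×29.530 = 27.04 d into the current lunation.
Elongation θ = 360° × 27.04/29.530 ≈ 329.6°.
With cos θ = 0.863, the lit fraction is (1 − 0.863)/2 ≈ 0.069, so 7%.

7%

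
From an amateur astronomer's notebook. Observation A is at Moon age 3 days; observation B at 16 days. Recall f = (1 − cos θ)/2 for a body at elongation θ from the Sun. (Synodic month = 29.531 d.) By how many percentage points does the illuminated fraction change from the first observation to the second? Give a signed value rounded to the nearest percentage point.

First observation: θ = 360°·3/29.531 = 36.6°, so f = 0.098.
Second observation: θ = 195.0°, f = 0.983.
Δf = 0.983 − 0.098 = +0.884, i.e. +88 pp.

+88 pp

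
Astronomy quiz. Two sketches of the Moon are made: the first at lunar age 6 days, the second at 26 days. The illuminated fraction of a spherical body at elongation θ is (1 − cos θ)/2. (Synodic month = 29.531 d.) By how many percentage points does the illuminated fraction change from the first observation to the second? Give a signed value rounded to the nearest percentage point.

θ₁ = 360° × 6/29.531 = 73.1°, f₁ = (1 − cos θ₁)/2 = 0.355.
θ₂ = 360° × 26/29.531 = 317.0°, f₂ = (1 − cos θ₂)/2 = 0.135.
Change = f₂ − f₁ = -0.220 → -22 percentage points.

-22 pp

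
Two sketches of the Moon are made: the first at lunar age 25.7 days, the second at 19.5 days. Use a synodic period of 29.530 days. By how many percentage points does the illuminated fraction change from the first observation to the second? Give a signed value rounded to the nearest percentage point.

θ₁ = 360° × 25.7/29.530 = 313.3°, f₁ = (1 − cos θ₁)/2 = 0.157.
θ₂ = 360° × 19.5/29.530 = 237.7°, f₂ = (1 − cos θ₂)/2 = 0.767.
Change = f₂ − f₁ = +0.610 → +61 percentage points.

+61 percentage points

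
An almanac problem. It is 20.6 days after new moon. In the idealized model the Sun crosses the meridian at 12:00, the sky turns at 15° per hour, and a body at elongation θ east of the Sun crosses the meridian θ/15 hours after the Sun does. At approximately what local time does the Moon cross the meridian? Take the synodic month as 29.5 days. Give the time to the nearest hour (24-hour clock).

05:00

Elongation θ = 360° × 20.6/29.5 ≈ 251.4°.
At 15° of sky rotation per hour, 251.4° corresponds to a 16.76 h lag.
12:00 + 16.76 h ≈ 04:46 → 05:00 to the nearest hour.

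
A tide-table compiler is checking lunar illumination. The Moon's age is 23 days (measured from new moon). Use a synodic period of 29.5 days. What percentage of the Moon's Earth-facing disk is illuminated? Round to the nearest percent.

Elongation θ = 360° × 23/29.5 ≈ 280.7°.
With cos θ = 0.185, the lit fraction is (1 − 0.185)/2 ≈ 0.407, so 41%.

41%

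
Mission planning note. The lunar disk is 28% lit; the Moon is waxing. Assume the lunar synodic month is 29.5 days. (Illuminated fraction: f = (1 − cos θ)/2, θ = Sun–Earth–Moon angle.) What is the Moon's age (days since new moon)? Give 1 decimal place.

From f = (1 − cos θ)/2: cos θ = 1 − 2×0.28 = 0.440; arccos → 63.9°.
Waxing ⇒ before full, so θ = 63.9°.
That fraction of the synodic month is 63.9/360 × 29.5 d ≈ 5.24 d.

5.2 days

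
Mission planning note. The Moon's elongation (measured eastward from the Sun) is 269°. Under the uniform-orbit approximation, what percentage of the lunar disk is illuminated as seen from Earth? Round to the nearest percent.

Half-versine of 269°: (1 − (-0.017))/2 = 0.509, i.e. 51%.

51%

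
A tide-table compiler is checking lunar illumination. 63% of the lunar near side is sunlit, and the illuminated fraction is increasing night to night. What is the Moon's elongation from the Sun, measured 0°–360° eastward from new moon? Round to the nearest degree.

105°

From f = (1 − cos θ)/2: cos θ = 1 − 2×0.63 = -0.260; arccos → 105.1°.
Before full moon the principal value applies: θ = 105.1°.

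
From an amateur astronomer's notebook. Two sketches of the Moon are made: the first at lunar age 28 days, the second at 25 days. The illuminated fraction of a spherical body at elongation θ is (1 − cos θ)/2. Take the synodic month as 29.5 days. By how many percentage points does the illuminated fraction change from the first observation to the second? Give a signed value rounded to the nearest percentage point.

First observation: θ = 360°·28/29.5 = 341.7°, so f = 0.025.
Second observation: θ = 305.1°, f = 0.213.
Δf = 0.213 − 0.025 = +0.187, i.e. +19 pp.

+19 percentage points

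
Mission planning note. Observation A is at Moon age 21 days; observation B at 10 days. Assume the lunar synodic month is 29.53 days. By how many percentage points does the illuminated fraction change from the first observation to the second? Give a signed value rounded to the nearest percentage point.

θ₁ = 360° × 21/29.53 = 256.0°, f₁ = (1 − cos θ₁)/2 = 0.621.
θ₂ = 360° × 10/29.53 = 121.9°, f₂ = (1 − cos θ₂)/2 = 0.764.
Change = f₂ − f₁ = +0.143 → +14 percentage points.

+14 percentage points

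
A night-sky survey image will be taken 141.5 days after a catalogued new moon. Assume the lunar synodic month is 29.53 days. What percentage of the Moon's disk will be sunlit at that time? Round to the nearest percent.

Reduce mod P: 141.5 − 4×29.53 = 23.38 d into the current lunation.
The Moon has covered 23.38/29.53 of its cycle, so θ ≈ 360° × 23.38/29.53 = 285.0°.
With cos θ = 0.259, the lit fraction is (1 − 0.259)/2 ≈ 0.370, so 37%.

37%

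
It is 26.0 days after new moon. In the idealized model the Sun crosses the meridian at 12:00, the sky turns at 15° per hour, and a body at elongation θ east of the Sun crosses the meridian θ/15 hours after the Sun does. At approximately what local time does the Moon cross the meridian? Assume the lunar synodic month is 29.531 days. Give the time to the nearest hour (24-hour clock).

09:00

The Moon has covered 26.0/29.531 of its cycle, so θ ≈ 360° × 26.0/29.531 = 317.0°.
At 15° of sky rotation per hour, 317.0° corresponds to a 21.13 h lag.
12:00 + 21.13 h ≈ 09:08 → 09:00 to the nearest hour.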